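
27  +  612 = 639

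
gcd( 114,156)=6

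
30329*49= 1486121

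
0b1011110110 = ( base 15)358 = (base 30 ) p8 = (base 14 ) 3c2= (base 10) 758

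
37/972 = 37/972 = 0.04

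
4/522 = 2/261 = 0.01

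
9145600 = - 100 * ( - 91456)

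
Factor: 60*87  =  2^2*3^2*5^1*29^1 = 5220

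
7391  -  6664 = 727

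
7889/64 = 123+17/64 = 123.27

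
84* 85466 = 7179144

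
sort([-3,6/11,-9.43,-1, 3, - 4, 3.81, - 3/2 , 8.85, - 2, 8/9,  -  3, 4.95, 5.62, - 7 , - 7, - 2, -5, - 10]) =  [-10,-9.43, - 7, - 7,- 5, - 4,-3, - 3, - 2, - 2,  -  3/2, - 1, 6/11,8/9, 3, 3.81,4.95,5.62, 8.85]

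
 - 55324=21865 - 77189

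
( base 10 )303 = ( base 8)457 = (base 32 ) 9f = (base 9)366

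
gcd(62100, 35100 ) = 2700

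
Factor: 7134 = 2^1*3^1* 29^1 * 41^1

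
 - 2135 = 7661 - 9796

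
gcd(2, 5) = 1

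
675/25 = 27 = 27.00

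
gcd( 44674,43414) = 14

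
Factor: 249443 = 43^1*5801^1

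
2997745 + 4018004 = 7015749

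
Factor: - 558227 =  - 101^1 * 5527^1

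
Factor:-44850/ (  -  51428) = 2^(- 1)*3^1*5^2*43^(-1 ) = 75/86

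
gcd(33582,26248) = 386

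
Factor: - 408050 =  - 2^1*5^2*8161^1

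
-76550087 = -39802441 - 36747646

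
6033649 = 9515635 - 3481986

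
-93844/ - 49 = 93844/49=1915.18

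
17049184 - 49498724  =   - 32449540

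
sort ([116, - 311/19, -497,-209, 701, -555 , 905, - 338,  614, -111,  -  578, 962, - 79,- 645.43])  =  [ - 645.43, - 578, - 555, - 497, -338,-209,  -  111, -79, - 311/19,116, 614,701, 905, 962 ]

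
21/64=21/64= 0.33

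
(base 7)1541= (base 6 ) 2505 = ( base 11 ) 511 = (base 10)617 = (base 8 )1151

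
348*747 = 259956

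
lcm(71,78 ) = 5538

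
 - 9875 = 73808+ - 83683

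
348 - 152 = 196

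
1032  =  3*344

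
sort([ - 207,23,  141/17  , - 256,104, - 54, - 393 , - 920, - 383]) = [-920, - 393, - 383, - 256, - 207 , - 54,141/17, 23, 104 ]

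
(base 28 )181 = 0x3F1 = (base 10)1009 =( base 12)701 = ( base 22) 21j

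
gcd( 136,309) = 1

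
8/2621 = 8/2621 = 0.00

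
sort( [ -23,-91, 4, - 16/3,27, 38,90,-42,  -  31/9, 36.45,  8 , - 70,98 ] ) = [ - 91,  -  70, - 42, - 23,- 16/3, - 31/9, 4, 8, 27,36.45, 38,90, 98]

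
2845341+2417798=5263139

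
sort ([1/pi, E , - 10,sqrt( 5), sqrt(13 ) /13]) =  [ -10, sqrt( 13)/13,1/pi,sqrt(5),E]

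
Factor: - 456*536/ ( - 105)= 81472/35= 2^6*5^(  -  1 )*7^( - 1 )* 19^1*67^1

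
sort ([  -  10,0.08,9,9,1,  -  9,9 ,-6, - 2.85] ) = [ - 10,  -  9 , - 6,  -  2.85 , 0.08,1, 9,9, 9] 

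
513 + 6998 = 7511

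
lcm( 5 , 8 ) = 40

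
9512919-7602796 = 1910123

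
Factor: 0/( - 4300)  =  0=0^1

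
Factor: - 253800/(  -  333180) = 2^1 * 5^1 * 47^1*617^ ( - 1)= 470/617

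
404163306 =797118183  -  392954877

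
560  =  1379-819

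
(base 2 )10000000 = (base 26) 4O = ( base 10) 128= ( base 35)3N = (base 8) 200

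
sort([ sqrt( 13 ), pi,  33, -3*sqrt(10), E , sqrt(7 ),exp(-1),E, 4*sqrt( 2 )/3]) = [-3*sqrt(10),exp ( -1), 4*  sqrt(2 )/3, sqrt( 7 ), E,  E, pi , sqrt(13), 33]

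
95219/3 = 95219/3 =31739.67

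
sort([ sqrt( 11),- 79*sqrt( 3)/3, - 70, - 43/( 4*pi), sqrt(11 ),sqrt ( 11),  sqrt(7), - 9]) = [ - 70, - 79*sqrt(3 )/3, - 9, - 43/(4*pi ),sqrt(7),  sqrt(11),sqrt(11),sqrt( 11)]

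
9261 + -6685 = 2576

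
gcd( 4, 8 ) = 4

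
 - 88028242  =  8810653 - 96838895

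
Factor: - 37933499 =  - 97^1*391067^1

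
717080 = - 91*( - 7880 )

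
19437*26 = 505362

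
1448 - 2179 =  - 731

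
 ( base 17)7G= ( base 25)5a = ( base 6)343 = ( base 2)10000111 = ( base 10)135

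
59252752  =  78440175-19187423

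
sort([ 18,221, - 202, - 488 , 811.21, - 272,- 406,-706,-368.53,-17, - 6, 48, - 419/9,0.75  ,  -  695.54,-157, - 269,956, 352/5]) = [ - 706,  -  695.54, - 488, - 406,-368.53, - 272,  -  269, - 202,-157, - 419/9,  -  17, - 6, 0.75, 18,48 , 352/5,  221,811.21, 956]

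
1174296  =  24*48929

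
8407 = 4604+3803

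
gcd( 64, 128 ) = 64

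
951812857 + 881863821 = 1833676678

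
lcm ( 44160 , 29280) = 2693760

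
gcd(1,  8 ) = 1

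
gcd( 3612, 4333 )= 7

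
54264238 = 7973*6806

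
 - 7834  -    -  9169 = 1335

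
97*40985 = 3975545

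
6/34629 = 2/11543 = 0.00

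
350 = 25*14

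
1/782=1/782 = 0.00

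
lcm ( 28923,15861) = 491691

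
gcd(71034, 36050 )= 2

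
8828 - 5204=3624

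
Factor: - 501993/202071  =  -867/349   =  - 3^1* 17^2*349^( - 1)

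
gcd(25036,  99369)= 1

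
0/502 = 0 = 0.00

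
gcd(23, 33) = 1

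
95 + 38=133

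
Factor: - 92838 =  - 2^1*3^1 * 15473^1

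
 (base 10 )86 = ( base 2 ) 1010110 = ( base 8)126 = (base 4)1112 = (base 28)32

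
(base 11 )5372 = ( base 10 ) 7097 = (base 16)1BB9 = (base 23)D9D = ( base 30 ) 7qh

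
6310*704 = 4442240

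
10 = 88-78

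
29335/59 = 29335/59 =497.20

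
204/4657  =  204/4657 = 0.04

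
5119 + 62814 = 67933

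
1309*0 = 0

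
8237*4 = 32948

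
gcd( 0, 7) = 7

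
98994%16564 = 16174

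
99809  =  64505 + 35304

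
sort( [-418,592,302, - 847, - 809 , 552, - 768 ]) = [ - 847, - 809, - 768,  -  418, 302,552, 592]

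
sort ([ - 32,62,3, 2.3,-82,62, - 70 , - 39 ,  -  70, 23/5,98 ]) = [ - 82, - 70,  -  70, -39,-32, 2.3,3,23/5,62,62,98 ]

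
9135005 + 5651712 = 14786717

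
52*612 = 31824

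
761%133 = 96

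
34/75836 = 17/37918 = 0.00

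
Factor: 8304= 2^4*3^1*173^1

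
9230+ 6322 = 15552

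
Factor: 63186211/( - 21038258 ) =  - 2^ ( -1 )*11^1*1327^( - 1)*7927^(  -  1)*5744201^1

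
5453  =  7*779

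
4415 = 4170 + 245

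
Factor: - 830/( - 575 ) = 2^1*5^(-1 )*23^(-1 )*83^1 =166/115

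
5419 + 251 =5670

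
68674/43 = 1597 +3/43 =1597.07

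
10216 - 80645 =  - 70429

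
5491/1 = 5491= 5491.00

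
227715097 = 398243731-170528634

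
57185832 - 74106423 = - 16920591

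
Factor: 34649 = 34649^1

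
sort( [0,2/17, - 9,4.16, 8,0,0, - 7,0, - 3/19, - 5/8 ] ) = [ - 9, - 7, - 5/8, - 3/19,0,0, 0 , 0, 2/17,4.16,8]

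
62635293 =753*83181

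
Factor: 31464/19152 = 23/14  =  2^ ( - 1 ) * 7^( - 1) * 23^1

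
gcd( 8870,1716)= 2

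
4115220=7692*535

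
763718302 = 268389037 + 495329265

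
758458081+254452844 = 1012910925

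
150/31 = 150/31 = 4.84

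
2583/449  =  5 + 338/449 = 5.75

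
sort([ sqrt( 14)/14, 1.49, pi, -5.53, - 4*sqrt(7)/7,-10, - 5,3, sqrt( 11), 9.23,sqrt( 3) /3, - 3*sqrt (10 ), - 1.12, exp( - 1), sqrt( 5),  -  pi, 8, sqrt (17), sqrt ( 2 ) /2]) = [-10, - 3*  sqrt( 10 ), - 5.53, - 5, - pi, - 4*sqrt( 7) /7, - 1.12,sqrt( 14 ) /14, exp( - 1), sqrt(3)/3, sqrt( 2 )/2,1.49, sqrt(5),3,pi, sqrt( 11), sqrt(17), 8,  9.23] 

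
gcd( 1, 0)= 1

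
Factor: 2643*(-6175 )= -3^1 * 5^2*13^1*19^1 * 881^1 = -16320525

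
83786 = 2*41893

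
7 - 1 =6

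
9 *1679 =15111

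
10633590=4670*2277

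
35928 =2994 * 12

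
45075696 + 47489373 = 92565069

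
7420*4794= 35571480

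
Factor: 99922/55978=13^(-1)*47^1*1063^1 * 2153^( - 1)=49961/27989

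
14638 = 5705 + 8933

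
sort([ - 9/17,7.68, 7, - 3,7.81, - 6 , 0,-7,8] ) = [ - 7 ,-6,  -  3,-9/17,0,7, 7.68,  7.81,8 ] 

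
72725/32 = 72725/32 = 2272.66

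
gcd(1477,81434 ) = 1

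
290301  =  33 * 8797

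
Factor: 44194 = 2^1*19^1*1163^1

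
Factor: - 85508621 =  - 11^1 *7773511^1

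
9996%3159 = 519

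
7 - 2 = 5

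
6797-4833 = 1964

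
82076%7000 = 5076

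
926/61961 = 926/61961 = 0.01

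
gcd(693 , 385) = 77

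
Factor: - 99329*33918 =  - 3369041022 = - 2^1*3^1*71^1*1399^1*5653^1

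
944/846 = 1 + 49/423 = 1.12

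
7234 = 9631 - 2397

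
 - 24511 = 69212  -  93723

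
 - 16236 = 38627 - 54863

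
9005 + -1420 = 7585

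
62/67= 62/67 =0.93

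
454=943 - 489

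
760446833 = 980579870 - 220133037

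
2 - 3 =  - 1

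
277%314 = 277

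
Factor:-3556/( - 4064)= 2^ (-3) * 7^1 = 7/8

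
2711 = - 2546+5257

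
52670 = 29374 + 23296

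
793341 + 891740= 1685081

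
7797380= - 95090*( - 82)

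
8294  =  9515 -1221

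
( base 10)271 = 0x10F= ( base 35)7Q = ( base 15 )131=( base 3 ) 101001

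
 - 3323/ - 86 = 38 + 55/86=38.64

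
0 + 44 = 44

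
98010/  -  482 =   -  204+ 159/241 = -203.34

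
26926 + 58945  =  85871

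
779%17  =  14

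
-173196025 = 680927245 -854123270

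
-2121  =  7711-9832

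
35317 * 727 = 25675459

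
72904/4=18226 = 18226.00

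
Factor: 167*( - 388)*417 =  - 2^2*3^1 *97^1*139^1 * 167^1 = - 27019932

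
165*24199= 3992835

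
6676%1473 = 784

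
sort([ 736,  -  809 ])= [  -  809,  736] 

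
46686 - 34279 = 12407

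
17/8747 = 17/8747 = 0.00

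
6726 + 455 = 7181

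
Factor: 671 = 11^1*61^1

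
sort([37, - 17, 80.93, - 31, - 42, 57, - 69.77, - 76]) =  [ - 76 , - 69.77,  -  42,-31,-17, 37, 57, 80.93] 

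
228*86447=19709916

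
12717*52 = 661284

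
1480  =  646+834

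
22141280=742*29840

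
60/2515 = 12/503 = 0.02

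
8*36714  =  293712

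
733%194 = 151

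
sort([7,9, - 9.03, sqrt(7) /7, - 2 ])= [ - 9.03, - 2,  sqrt( 7 ) /7,7,  9]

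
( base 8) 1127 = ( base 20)19j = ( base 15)29e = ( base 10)599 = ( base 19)1ca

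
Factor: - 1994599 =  - 1994599^1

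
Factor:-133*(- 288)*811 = 2^5*3^2*7^1*19^1*811^1 = 31064544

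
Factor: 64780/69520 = 41/44 = 2^( - 2)*11^(-1)*41^1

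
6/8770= 3/4385 = 0.00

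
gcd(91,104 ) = 13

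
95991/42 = 4571/2 = 2285.50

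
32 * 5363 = 171616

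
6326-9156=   -  2830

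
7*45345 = 317415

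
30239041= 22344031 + 7895010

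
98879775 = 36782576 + 62097199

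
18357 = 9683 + 8674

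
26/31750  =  13/15875 = 0.00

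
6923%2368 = 2187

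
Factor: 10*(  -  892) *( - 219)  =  2^3*3^1*5^1*73^1*223^1 = 1953480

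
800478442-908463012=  - 107984570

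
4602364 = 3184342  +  1418022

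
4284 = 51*84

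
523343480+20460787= 543804267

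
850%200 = 50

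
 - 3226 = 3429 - 6655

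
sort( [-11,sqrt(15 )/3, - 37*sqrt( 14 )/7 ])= [ - 37*  sqrt(14 )/7, - 11, sqrt( 15) /3] 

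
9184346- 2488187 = 6696159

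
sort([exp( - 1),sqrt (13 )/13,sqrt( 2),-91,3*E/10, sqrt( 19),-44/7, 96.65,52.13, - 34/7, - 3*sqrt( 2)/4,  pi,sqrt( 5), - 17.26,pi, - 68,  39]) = [-91, - 68, - 17.26, - 44/7 , - 34/7, - 3 * sqrt( 2 )/4,sqrt(13)/13,exp( - 1),3*E/10, sqrt ( 2), sqrt( 5), pi,pi,sqrt( 19 ),39, 52.13 , 96.65]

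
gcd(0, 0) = 0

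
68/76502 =34/38251=0.00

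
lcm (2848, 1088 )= 96832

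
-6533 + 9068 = 2535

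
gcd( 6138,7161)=1023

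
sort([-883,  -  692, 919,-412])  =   [ - 883,-692, - 412,919]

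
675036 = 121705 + 553331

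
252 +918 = 1170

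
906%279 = 69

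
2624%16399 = 2624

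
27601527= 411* 67157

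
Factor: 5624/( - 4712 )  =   - 31^( - 1 ) * 37^1 = - 37/31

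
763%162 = 115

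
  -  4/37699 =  - 1 + 37695/37699= - 0.00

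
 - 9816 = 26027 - 35843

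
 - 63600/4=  - 15900= -15900.00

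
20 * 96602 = 1932040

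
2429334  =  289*8406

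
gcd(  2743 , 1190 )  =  1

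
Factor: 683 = 683^1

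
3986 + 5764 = 9750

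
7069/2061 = 7069/2061 = 3.43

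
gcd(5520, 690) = 690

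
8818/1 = 8818 = 8818.00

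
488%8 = 0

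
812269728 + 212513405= 1024783133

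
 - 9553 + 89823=80270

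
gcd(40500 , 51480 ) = 180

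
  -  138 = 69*(- 2)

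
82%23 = 13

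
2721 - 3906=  - 1185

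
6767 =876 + 5891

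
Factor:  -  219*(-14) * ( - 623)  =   - 2^1*3^1*7^2*73^1*89^1 = -1910118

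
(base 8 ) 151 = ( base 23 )4D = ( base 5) 410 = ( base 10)105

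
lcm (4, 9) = 36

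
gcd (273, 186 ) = 3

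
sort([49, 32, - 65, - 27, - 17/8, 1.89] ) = [ - 65, - 27, - 17/8,1.89,32 , 49 ] 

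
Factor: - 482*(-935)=2^1 * 5^1*11^1*17^1*241^1 = 450670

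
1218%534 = 150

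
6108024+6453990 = 12562014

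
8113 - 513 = 7600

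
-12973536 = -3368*3852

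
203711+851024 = 1054735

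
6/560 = 3/280 =0.01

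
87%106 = 87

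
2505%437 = 320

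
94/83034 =47/41517 = 0.00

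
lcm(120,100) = 600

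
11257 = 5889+5368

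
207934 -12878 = 195056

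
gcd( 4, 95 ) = 1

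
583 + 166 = 749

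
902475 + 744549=1647024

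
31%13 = 5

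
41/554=41/554 = 0.07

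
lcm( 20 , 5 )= 20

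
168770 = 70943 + 97827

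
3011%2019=992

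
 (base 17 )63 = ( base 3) 10220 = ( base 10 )105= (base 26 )41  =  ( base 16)69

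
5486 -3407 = 2079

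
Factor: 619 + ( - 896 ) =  - 277^1 = - 277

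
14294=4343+9951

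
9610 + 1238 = 10848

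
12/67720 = 3/16930=0.00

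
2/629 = 2/629=0.00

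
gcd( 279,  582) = 3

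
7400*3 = 22200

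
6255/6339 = 2085/2113 = 0.99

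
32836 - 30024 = 2812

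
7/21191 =7/21191= 0.00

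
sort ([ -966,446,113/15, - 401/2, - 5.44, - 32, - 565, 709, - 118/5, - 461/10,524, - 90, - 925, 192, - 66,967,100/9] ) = [ - 966, - 925 , - 565,- 401/2,-90, - 66, - 461/10 , - 32,-118/5, - 5.44, 113/15,100/9, 192,446, 524,709, 967]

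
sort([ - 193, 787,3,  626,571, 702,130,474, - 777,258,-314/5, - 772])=[  -  777, - 772, - 193,-314/5,3,130,258,474,571,626,702,787]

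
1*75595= 75595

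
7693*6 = 46158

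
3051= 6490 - 3439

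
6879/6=1146+1/2= 1146.50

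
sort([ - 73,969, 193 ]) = [ - 73 , 193,969]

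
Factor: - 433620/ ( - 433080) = 2^ (  -  1 )*11^1*73^1*401^(-1) =803/802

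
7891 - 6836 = 1055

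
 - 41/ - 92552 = 41/92552 = 0.00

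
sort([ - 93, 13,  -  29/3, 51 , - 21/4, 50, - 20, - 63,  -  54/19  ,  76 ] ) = [ - 93, -63,-20 , - 29/3, - 21/4, - 54/19, 13, 50 , 51, 76] 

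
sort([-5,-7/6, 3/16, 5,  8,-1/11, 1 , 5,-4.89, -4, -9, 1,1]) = [ - 9, - 5,  -  4.89, - 4, - 7/6,-1/11,3/16, 1,1,1, 5, 5, 8 ]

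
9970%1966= 140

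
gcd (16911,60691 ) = 1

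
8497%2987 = 2523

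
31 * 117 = 3627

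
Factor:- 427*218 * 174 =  - 16196964  =  - 2^2*3^1*7^1*29^1*61^1*109^1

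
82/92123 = 82/92123 = 0.00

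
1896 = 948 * 2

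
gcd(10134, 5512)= 2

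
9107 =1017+8090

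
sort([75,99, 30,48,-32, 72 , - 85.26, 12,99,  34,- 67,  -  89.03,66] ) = [ - 89.03, - 85.26, - 67, - 32, 12, 30,34, 48, 66  ,  72,75,99,  99 ]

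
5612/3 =1870 + 2/3=1870.67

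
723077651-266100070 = 456977581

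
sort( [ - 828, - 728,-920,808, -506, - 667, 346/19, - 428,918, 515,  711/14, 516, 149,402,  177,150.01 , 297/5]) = [ - 920, - 828, - 728, - 667, - 506, - 428, 346/19, 711/14, 297/5,  149 , 150.01, 177,402,  515, 516,808,  918 ]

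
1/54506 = 1/54506 = 0.00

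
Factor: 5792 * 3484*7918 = 2^8*13^1*37^1*67^1 * 107^1 * 181^1=159779919104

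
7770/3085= 2 + 320/617  =  2.52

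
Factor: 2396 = 2^2*599^1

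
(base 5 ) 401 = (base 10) 101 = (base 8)145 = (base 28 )3H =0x65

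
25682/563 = 25682/563= 45.62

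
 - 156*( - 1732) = 270192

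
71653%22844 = 3121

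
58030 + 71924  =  129954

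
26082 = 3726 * 7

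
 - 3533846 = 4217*( - 838) 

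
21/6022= 21/6022= 0.00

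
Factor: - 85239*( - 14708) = 1253695212 = 2^2 *3^3  *7^1* 11^1*  41^1*3677^1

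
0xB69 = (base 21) 6d2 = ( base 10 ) 2921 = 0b101101101001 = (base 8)5551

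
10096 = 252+9844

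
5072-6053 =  - 981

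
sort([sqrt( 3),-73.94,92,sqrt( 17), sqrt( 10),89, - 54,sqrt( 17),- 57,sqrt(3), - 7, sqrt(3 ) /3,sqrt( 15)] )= [ -73.94, - 57, - 54,-7,sqrt(3) /3,sqrt(3),  sqrt( 3), sqrt( 10),sqrt( 15), sqrt(17), sqrt(17), 89,92]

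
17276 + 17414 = 34690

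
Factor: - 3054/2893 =-2^1*3^1*11^( - 1)*263^( - 1)*509^1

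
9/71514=1/7946= 0.00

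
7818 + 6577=14395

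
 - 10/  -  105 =2/21   =  0.10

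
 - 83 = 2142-2225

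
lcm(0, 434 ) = 0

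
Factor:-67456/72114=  - 1984/2121= - 2^6*3^(-1)*7^(-1 )*31^1 *101^(- 1)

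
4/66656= 1/16664 = 0.00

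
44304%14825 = 14654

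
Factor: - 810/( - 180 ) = 2^( - 1 )*3^2=   9/2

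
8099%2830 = 2439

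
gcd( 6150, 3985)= 5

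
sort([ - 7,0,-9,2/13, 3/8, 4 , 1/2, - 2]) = [ - 9 , - 7,- 2,0,  2/13 , 3/8, 1/2,  4] 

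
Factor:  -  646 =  - 2^1*  17^1*19^1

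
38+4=42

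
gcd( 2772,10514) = 14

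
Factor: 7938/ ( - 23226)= - 3^3*79^( - 1)=-27/79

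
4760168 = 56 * 85003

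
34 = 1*34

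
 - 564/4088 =- 1 + 881/1022 = - 0.14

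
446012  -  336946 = 109066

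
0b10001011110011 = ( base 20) 1277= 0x22f3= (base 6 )105231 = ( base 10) 8947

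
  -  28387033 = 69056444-97443477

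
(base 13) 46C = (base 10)766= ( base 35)lv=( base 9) 1041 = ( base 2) 1011111110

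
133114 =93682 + 39432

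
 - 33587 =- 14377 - 19210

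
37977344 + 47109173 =85086517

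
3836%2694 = 1142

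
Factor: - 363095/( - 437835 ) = 719/867 = 3^( - 1 ) *17^( - 2)*719^1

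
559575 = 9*62175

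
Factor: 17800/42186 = 100/237 =2^2*3^( - 1 )*5^2 *79^( - 1) 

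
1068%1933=1068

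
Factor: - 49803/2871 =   -  16601/957=-3^( - 1)*11^( - 1)*13^1*29^( - 1 )*1277^1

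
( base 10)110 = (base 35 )35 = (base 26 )46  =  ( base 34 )38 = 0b1101110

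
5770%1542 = 1144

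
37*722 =26714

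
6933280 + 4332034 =11265314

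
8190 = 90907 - 82717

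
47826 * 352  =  16834752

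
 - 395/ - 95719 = 395/95719 = 0.00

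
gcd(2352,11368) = 392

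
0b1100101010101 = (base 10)6485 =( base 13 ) 2C4B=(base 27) 8O5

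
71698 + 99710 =171408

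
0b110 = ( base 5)11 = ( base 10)6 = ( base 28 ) 6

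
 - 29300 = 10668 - 39968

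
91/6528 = 91/6528 = 0.01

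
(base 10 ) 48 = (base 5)143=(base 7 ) 66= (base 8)60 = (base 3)1210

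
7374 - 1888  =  5486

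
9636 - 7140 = 2496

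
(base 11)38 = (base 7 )56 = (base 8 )51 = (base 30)1B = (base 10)41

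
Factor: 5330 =2^1*5^1*13^1*41^1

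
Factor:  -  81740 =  - 2^2*5^1 * 61^1*67^1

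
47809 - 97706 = -49897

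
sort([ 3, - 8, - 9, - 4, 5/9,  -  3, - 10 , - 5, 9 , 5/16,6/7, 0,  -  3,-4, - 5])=[-10, - 9,-8, - 5, - 5, - 4, - 4, - 3 , - 3, 0,5/16,  5/9,6/7 , 3,  9]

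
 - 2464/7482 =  - 1232/3741 = - 0.33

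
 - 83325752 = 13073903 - 96399655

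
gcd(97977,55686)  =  3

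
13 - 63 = -50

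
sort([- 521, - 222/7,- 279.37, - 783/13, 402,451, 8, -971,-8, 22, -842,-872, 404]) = [ - 971, - 872, - 842, - 521,-279.37, - 783/13,- 222/7,-8, 8, 22,402, 404,451 ] 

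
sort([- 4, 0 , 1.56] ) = [-4, 0,1.56] 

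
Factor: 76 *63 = 4788 = 2^2*3^2*7^1*19^1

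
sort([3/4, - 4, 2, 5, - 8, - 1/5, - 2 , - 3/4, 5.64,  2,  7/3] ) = [ - 8, - 4, - 2, - 3/4,  -  1/5, 3/4,2, 2, 7/3, 5,5.64]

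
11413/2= 11413/2 = 5706.50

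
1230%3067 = 1230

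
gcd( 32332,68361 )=1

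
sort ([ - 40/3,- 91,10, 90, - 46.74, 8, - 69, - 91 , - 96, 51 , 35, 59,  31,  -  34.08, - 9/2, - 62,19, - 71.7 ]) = [- 96, - 91,  -  91,  -  71.7, - 69, - 62, - 46.74,-34.08, -40/3,- 9/2 , 8, 10, 19,31,35,51,  59,90 ]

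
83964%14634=10794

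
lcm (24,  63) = 504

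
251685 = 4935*51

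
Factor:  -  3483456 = - 2^6*3^1*18143^1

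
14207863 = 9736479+4471384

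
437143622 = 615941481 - 178797859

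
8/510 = 4/255  =  0.02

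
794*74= 58756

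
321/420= 107/140=0.76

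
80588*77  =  6205276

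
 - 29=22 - 51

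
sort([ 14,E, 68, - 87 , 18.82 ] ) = [ - 87,E, 14, 18.82, 68]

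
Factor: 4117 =23^1*179^1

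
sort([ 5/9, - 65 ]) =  [- 65, 5/9]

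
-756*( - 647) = 489132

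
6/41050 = 3/20525  =  0.00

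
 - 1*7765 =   -  7765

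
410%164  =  82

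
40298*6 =241788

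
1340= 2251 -911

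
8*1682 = 13456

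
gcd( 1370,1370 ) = 1370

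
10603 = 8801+1802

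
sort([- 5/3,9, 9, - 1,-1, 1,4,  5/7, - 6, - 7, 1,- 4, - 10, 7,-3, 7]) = [-10, - 7, - 6,  -  4, - 3,-5/3, - 1,-1,5/7,1, 1 , 4, 7,7 , 9, 9]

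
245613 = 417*589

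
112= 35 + 77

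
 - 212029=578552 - 790581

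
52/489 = 52/489=0.11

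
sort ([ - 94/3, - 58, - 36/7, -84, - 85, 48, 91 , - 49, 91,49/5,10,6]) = [ - 85, - 84,-58,-49, - 94/3, - 36/7, 6,49/5,10, 48, 91,91]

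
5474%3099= 2375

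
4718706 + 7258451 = 11977157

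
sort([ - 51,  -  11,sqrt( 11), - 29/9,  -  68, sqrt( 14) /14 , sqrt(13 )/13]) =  [ - 68, - 51, - 11, -29/9, sqrt ( 14)/14, sqrt( 13 ) /13, sqrt(11 )]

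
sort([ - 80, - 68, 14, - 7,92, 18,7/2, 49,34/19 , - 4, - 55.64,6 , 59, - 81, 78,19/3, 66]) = [ - 81, - 80, - 68,- 55.64, - 7, - 4, 34/19,7/2,6 , 19/3,14, 18, 49,59,66,78,92]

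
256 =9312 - 9056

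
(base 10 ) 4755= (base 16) 1293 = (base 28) 61N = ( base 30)58f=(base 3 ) 20112010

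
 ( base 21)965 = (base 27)5GN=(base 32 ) 404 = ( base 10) 4100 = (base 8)10004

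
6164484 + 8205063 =14369547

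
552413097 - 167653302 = 384759795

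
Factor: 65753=47^1 *1399^1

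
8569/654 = 8569/654  =  13.10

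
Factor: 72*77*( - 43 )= -2^3*3^2*7^1*11^1*  43^1 = - 238392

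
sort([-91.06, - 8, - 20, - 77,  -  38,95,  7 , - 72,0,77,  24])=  [ - 91.06, - 77, - 72, - 38, - 20, - 8, 0,7,24,77,  95 ]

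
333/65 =5 + 8/65= 5.12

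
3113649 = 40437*77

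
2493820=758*3290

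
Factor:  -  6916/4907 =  -988/701 = - 2^2*13^1 * 19^1*701^( - 1) 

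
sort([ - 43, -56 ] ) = [-56, - 43]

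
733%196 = 145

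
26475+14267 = 40742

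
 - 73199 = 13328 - 86527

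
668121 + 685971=1354092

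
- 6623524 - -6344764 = - 278760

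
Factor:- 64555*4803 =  - 310057665 = - 3^1*5^1*1601^1*12911^1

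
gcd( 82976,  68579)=1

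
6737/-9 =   -  6737/9 = - 748.56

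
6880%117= 94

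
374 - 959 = -585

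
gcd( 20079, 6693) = 6693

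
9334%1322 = 80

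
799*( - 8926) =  - 7131874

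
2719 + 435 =3154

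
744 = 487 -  - 257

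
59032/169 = 349 + 51/169=   349.30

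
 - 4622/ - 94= 2311/47 = 49.17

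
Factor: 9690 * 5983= 57975270 = 2^1 * 3^1*5^1 * 17^1*19^1 * 31^1 * 193^1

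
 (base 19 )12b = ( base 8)632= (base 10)410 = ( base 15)1C5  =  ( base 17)172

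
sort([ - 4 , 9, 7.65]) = [ - 4,  7.65, 9 ]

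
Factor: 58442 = 2^1*29221^1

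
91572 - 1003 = 90569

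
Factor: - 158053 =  - 7^1*67^1 * 337^1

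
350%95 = 65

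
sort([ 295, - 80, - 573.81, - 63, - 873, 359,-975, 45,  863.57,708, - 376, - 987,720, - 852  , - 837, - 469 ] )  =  [ - 987, - 975, -873 , - 852,- 837,-573.81, - 469,  -  376, - 80,  -  63,45, 295,  359, 708, 720, 863.57] 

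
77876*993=77330868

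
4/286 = 2/143=0.01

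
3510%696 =30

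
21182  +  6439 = 27621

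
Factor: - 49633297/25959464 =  - 2^(-3)*7^1*29^2*683^(-1 )*4751^( - 1)*8431^1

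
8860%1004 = 828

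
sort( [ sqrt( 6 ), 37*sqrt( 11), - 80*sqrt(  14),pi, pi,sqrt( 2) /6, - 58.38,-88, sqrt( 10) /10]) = [ - 80*sqrt( 14),-88, - 58.38,sqrt( 2 )/6,sqrt( 10)/10 , sqrt(6),pi,pi,37*sqrt(11 )]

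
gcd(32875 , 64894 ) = 1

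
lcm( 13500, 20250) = 40500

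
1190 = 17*70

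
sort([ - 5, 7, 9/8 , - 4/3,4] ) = [ -5, - 4/3 , 9/8, 4,7]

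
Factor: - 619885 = - 5^1*7^1*89^1*199^1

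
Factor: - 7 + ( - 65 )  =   - 72 = -2^3*3^2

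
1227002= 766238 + 460764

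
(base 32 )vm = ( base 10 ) 1014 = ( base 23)1l2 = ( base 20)2ae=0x3f6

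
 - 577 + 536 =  - 41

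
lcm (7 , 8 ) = 56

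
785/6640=157/1328= 0.12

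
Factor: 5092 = 2^2*19^1 * 67^1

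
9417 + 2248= 11665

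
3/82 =3/82 = 0.04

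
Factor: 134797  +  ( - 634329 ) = -499532= - 2^2*11^1*11353^1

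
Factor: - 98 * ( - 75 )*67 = 2^1*3^1*5^2*7^2*67^1= 492450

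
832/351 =2+10/27 = 2.37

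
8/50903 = 8/50903= 0.00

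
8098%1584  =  178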